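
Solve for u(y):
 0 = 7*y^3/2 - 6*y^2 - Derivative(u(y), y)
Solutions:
 u(y) = C1 + 7*y^4/8 - 2*y^3


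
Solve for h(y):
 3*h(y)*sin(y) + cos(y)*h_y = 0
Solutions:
 h(y) = C1*cos(y)^3


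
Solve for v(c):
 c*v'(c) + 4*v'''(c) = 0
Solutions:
 v(c) = C1 + Integral(C2*airyai(-2^(1/3)*c/2) + C3*airybi(-2^(1/3)*c/2), c)


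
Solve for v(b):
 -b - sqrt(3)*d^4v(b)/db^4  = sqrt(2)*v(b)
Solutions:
 v(b) = -sqrt(2)*b/2 + (C1*sin(2^(5/8)*3^(7/8)*b/6) + C2*cos(2^(5/8)*3^(7/8)*b/6))*exp(-2^(5/8)*3^(7/8)*b/6) + (C3*sin(2^(5/8)*3^(7/8)*b/6) + C4*cos(2^(5/8)*3^(7/8)*b/6))*exp(2^(5/8)*3^(7/8)*b/6)


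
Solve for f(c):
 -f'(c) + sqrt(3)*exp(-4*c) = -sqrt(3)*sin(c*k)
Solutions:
 f(c) = C1 - sqrt(3)*exp(-4*c)/4 - sqrt(3)*cos(c*k)/k


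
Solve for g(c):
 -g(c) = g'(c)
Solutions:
 g(c) = C1*exp(-c)


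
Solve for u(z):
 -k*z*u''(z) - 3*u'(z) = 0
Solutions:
 u(z) = C1 + z^(((re(k) - 3)*re(k) + im(k)^2)/(re(k)^2 + im(k)^2))*(C2*sin(3*log(z)*Abs(im(k))/(re(k)^2 + im(k)^2)) + C3*cos(3*log(z)*im(k)/(re(k)^2 + im(k)^2)))


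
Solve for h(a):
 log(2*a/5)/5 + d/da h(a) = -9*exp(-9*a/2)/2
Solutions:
 h(a) = C1 - a*log(a)/5 + a*(-log(2) + 1 + log(5))/5 + exp(-9*a/2)


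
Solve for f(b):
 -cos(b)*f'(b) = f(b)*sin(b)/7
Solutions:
 f(b) = C1*cos(b)^(1/7)


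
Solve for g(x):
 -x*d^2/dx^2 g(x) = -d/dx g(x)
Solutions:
 g(x) = C1 + C2*x^2


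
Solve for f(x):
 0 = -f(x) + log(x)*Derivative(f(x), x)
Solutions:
 f(x) = C1*exp(li(x))


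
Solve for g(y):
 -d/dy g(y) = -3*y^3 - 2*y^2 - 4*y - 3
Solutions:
 g(y) = C1 + 3*y^4/4 + 2*y^3/3 + 2*y^2 + 3*y


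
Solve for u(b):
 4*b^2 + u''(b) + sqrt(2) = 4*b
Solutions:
 u(b) = C1 + C2*b - b^4/3 + 2*b^3/3 - sqrt(2)*b^2/2


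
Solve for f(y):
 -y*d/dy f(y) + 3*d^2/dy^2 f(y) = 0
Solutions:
 f(y) = C1 + C2*erfi(sqrt(6)*y/6)


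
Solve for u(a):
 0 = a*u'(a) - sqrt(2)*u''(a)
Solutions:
 u(a) = C1 + C2*erfi(2^(1/4)*a/2)


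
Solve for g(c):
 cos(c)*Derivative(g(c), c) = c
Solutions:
 g(c) = C1 + Integral(c/cos(c), c)


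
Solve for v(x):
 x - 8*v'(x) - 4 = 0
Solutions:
 v(x) = C1 + x^2/16 - x/2


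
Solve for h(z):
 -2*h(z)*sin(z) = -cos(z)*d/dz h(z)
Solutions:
 h(z) = C1/cos(z)^2


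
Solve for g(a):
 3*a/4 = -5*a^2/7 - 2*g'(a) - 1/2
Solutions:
 g(a) = C1 - 5*a^3/42 - 3*a^2/16 - a/4


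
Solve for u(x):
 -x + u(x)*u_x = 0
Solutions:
 u(x) = -sqrt(C1 + x^2)
 u(x) = sqrt(C1 + x^2)


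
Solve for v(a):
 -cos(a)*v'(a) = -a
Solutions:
 v(a) = C1 + Integral(a/cos(a), a)


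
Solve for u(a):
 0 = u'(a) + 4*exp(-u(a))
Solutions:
 u(a) = log(C1 - 4*a)


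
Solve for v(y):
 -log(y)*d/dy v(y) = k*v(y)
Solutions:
 v(y) = C1*exp(-k*li(y))


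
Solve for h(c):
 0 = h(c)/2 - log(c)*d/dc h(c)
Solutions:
 h(c) = C1*exp(li(c)/2)


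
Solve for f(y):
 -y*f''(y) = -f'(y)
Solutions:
 f(y) = C1 + C2*y^2


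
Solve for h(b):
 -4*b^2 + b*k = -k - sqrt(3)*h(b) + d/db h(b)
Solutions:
 h(b) = C1*exp(sqrt(3)*b) + 4*sqrt(3)*b^2/3 - sqrt(3)*b*k/3 + 8*b/3 - sqrt(3)*k/3 - k/3 + 8*sqrt(3)/9


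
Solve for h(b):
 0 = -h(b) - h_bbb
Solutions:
 h(b) = C3*exp(-b) + (C1*sin(sqrt(3)*b/2) + C2*cos(sqrt(3)*b/2))*exp(b/2)


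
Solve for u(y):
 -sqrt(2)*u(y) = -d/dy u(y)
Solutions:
 u(y) = C1*exp(sqrt(2)*y)


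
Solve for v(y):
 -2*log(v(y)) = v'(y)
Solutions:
 li(v(y)) = C1 - 2*y


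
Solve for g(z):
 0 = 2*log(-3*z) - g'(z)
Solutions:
 g(z) = C1 + 2*z*log(-z) + 2*z*(-1 + log(3))


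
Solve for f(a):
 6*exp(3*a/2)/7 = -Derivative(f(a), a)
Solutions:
 f(a) = C1 - 4*exp(3*a/2)/7


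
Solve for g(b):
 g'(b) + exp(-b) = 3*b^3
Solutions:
 g(b) = C1 + 3*b^4/4 + exp(-b)


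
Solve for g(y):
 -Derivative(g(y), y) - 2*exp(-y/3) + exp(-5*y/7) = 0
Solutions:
 g(y) = C1 + 6*exp(-y/3) - 7*exp(-5*y/7)/5


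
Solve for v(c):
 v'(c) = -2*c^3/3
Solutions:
 v(c) = C1 - c^4/6


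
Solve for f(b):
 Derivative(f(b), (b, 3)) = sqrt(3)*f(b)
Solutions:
 f(b) = C3*exp(3^(1/6)*b) + (C1*sin(3^(2/3)*b/2) + C2*cos(3^(2/3)*b/2))*exp(-3^(1/6)*b/2)


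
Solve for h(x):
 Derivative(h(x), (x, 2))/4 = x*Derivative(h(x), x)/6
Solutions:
 h(x) = C1 + C2*erfi(sqrt(3)*x/3)


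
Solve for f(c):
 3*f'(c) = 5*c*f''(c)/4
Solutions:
 f(c) = C1 + C2*c^(17/5)


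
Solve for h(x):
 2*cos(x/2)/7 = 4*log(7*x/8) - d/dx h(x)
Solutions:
 h(x) = C1 + 4*x*log(x) - 12*x*log(2) - 4*x + 4*x*log(7) - 4*sin(x/2)/7


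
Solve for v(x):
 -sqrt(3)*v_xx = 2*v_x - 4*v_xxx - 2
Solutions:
 v(x) = C1 + C2*exp(x*(sqrt(3) + sqrt(35))/8) + C3*exp(x*(-sqrt(35) + sqrt(3))/8) + x


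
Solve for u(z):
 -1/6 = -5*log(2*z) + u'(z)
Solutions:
 u(z) = C1 + 5*z*log(z) - 31*z/6 + z*log(32)


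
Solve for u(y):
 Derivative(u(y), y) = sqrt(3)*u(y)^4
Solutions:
 u(y) = (-1/(C1 + 3*sqrt(3)*y))^(1/3)
 u(y) = (-1/(C1 + sqrt(3)*y))^(1/3)*(-3^(2/3) - 3*3^(1/6)*I)/6
 u(y) = (-1/(C1 + sqrt(3)*y))^(1/3)*(-3^(2/3) + 3*3^(1/6)*I)/6


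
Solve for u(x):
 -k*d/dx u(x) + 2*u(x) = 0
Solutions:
 u(x) = C1*exp(2*x/k)


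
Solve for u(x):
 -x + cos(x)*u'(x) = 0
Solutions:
 u(x) = C1 + Integral(x/cos(x), x)


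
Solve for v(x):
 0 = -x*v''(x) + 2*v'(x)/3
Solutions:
 v(x) = C1 + C2*x^(5/3)


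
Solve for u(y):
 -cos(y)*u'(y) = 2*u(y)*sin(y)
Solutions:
 u(y) = C1*cos(y)^2


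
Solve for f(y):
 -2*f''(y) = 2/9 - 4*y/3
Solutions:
 f(y) = C1 + C2*y + y^3/9 - y^2/18


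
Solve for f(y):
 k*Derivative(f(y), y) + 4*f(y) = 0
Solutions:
 f(y) = C1*exp(-4*y/k)


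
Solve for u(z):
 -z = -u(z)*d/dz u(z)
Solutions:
 u(z) = -sqrt(C1 + z^2)
 u(z) = sqrt(C1 + z^2)


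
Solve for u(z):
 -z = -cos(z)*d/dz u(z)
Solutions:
 u(z) = C1 + Integral(z/cos(z), z)


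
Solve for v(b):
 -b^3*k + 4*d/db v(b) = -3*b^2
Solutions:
 v(b) = C1 + b^4*k/16 - b^3/4


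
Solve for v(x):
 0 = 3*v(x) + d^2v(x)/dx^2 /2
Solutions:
 v(x) = C1*sin(sqrt(6)*x) + C2*cos(sqrt(6)*x)


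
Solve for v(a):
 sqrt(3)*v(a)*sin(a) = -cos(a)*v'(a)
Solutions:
 v(a) = C1*cos(a)^(sqrt(3))


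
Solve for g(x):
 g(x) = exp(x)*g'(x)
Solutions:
 g(x) = C1*exp(-exp(-x))


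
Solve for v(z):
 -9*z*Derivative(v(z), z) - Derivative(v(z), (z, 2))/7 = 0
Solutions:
 v(z) = C1 + C2*erf(3*sqrt(14)*z/2)


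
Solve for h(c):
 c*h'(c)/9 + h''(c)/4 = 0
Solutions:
 h(c) = C1 + C2*erf(sqrt(2)*c/3)


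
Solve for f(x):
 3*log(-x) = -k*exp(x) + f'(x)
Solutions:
 f(x) = C1 + k*exp(x) + 3*x*log(-x) - 3*x


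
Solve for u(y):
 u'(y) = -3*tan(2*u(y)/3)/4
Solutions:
 u(y) = -3*asin(C1*exp(-y/2))/2 + 3*pi/2
 u(y) = 3*asin(C1*exp(-y/2))/2


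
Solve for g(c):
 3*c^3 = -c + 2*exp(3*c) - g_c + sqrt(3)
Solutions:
 g(c) = C1 - 3*c^4/4 - c^2/2 + sqrt(3)*c + 2*exp(3*c)/3


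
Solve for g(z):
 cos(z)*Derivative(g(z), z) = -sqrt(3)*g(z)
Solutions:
 g(z) = C1*(sin(z) - 1)^(sqrt(3)/2)/(sin(z) + 1)^(sqrt(3)/2)


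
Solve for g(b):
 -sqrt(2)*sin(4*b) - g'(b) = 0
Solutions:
 g(b) = C1 + sqrt(2)*cos(4*b)/4


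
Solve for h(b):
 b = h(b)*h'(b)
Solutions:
 h(b) = -sqrt(C1 + b^2)
 h(b) = sqrt(C1 + b^2)


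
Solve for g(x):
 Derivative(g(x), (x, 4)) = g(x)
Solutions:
 g(x) = C1*exp(-x) + C2*exp(x) + C3*sin(x) + C4*cos(x)


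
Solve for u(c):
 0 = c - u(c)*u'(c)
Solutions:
 u(c) = -sqrt(C1 + c^2)
 u(c) = sqrt(C1 + c^2)


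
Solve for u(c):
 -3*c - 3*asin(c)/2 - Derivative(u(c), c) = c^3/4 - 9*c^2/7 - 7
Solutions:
 u(c) = C1 - c^4/16 + 3*c^3/7 - 3*c^2/2 - 3*c*asin(c)/2 + 7*c - 3*sqrt(1 - c^2)/2


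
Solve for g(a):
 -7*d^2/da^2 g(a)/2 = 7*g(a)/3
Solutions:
 g(a) = C1*sin(sqrt(6)*a/3) + C2*cos(sqrt(6)*a/3)


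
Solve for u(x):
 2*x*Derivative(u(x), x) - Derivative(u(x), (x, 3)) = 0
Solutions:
 u(x) = C1 + Integral(C2*airyai(2^(1/3)*x) + C3*airybi(2^(1/3)*x), x)


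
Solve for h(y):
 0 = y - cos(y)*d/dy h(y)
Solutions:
 h(y) = C1 + Integral(y/cos(y), y)


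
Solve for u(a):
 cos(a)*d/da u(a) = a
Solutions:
 u(a) = C1 + Integral(a/cos(a), a)


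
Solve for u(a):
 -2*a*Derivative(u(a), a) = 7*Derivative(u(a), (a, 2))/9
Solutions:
 u(a) = C1 + C2*erf(3*sqrt(7)*a/7)


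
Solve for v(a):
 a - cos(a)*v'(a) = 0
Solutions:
 v(a) = C1 + Integral(a/cos(a), a)


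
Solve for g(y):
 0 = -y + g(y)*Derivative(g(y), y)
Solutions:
 g(y) = -sqrt(C1 + y^2)
 g(y) = sqrt(C1 + y^2)


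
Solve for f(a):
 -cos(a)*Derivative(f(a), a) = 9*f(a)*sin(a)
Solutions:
 f(a) = C1*cos(a)^9


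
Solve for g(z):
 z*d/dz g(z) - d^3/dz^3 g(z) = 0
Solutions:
 g(z) = C1 + Integral(C2*airyai(z) + C3*airybi(z), z)


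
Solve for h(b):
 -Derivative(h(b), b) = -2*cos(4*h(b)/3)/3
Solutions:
 -2*b/3 - 3*log(sin(4*h(b)/3) - 1)/8 + 3*log(sin(4*h(b)/3) + 1)/8 = C1


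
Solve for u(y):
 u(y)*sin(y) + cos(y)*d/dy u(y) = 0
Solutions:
 u(y) = C1*cos(y)


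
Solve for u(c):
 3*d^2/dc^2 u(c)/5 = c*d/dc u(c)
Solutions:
 u(c) = C1 + C2*erfi(sqrt(30)*c/6)


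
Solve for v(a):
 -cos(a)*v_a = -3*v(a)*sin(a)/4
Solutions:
 v(a) = C1/cos(a)^(3/4)


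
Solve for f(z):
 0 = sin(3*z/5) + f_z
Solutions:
 f(z) = C1 + 5*cos(3*z/5)/3


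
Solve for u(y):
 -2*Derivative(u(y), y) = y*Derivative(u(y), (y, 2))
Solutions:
 u(y) = C1 + C2/y


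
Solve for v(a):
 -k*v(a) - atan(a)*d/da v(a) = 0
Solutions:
 v(a) = C1*exp(-k*Integral(1/atan(a), a))


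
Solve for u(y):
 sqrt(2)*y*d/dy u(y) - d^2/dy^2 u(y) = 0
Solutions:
 u(y) = C1 + C2*erfi(2^(3/4)*y/2)


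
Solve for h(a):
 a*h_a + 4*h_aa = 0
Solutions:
 h(a) = C1 + C2*erf(sqrt(2)*a/4)


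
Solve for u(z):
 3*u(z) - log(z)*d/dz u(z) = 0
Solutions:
 u(z) = C1*exp(3*li(z))


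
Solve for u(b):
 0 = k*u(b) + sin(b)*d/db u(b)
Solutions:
 u(b) = C1*exp(k*(-log(cos(b) - 1) + log(cos(b) + 1))/2)


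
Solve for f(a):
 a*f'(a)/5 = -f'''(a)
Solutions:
 f(a) = C1 + Integral(C2*airyai(-5^(2/3)*a/5) + C3*airybi(-5^(2/3)*a/5), a)


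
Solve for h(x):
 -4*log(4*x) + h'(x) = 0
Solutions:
 h(x) = C1 + 4*x*log(x) - 4*x + x*log(256)


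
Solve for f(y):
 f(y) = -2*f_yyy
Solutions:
 f(y) = C3*exp(-2^(2/3)*y/2) + (C1*sin(2^(2/3)*sqrt(3)*y/4) + C2*cos(2^(2/3)*sqrt(3)*y/4))*exp(2^(2/3)*y/4)


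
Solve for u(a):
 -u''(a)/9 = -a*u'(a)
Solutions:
 u(a) = C1 + C2*erfi(3*sqrt(2)*a/2)


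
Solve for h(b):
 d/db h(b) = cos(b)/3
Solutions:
 h(b) = C1 + sin(b)/3


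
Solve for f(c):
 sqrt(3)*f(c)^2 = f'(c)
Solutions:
 f(c) = -1/(C1 + sqrt(3)*c)


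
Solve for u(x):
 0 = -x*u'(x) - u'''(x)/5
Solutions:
 u(x) = C1 + Integral(C2*airyai(-5^(1/3)*x) + C3*airybi(-5^(1/3)*x), x)


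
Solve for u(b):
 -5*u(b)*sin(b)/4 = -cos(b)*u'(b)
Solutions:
 u(b) = C1/cos(b)^(5/4)


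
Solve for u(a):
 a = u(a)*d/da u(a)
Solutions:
 u(a) = -sqrt(C1 + a^2)
 u(a) = sqrt(C1 + a^2)


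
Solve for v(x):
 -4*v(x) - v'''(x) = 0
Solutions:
 v(x) = C3*exp(-2^(2/3)*x) + (C1*sin(2^(2/3)*sqrt(3)*x/2) + C2*cos(2^(2/3)*sqrt(3)*x/2))*exp(2^(2/3)*x/2)


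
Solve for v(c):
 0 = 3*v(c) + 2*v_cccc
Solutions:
 v(c) = (C1*sin(6^(1/4)*c/2) + C2*cos(6^(1/4)*c/2))*exp(-6^(1/4)*c/2) + (C3*sin(6^(1/4)*c/2) + C4*cos(6^(1/4)*c/2))*exp(6^(1/4)*c/2)


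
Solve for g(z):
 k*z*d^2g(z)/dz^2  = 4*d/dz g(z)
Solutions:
 g(z) = C1 + z^(((re(k) + 4)*re(k) + im(k)^2)/(re(k)^2 + im(k)^2))*(C2*sin(4*log(z)*Abs(im(k))/(re(k)^2 + im(k)^2)) + C3*cos(4*log(z)*im(k)/(re(k)^2 + im(k)^2)))


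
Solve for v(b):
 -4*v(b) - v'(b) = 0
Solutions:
 v(b) = C1*exp(-4*b)


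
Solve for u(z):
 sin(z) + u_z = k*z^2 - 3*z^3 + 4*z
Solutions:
 u(z) = C1 + k*z^3/3 - 3*z^4/4 + 2*z^2 + cos(z)


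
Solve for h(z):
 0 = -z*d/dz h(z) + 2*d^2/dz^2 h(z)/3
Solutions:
 h(z) = C1 + C2*erfi(sqrt(3)*z/2)


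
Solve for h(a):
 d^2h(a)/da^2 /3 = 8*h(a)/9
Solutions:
 h(a) = C1*exp(-2*sqrt(6)*a/3) + C2*exp(2*sqrt(6)*a/3)


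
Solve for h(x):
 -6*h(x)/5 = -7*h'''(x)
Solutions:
 h(x) = C3*exp(35^(2/3)*6^(1/3)*x/35) + (C1*sin(2^(1/3)*3^(5/6)*35^(2/3)*x/70) + C2*cos(2^(1/3)*3^(5/6)*35^(2/3)*x/70))*exp(-35^(2/3)*6^(1/3)*x/70)


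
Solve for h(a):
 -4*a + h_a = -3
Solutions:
 h(a) = C1 + 2*a^2 - 3*a


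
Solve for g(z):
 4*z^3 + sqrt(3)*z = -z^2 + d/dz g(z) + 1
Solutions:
 g(z) = C1 + z^4 + z^3/3 + sqrt(3)*z^2/2 - z


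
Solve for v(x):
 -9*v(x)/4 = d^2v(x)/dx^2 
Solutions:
 v(x) = C1*sin(3*x/2) + C2*cos(3*x/2)


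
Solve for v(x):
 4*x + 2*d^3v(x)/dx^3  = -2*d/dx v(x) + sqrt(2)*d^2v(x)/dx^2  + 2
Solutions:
 v(x) = C1 - x^2 - sqrt(2)*x + x + (C2*sin(sqrt(14)*x/4) + C3*cos(sqrt(14)*x/4))*exp(sqrt(2)*x/4)


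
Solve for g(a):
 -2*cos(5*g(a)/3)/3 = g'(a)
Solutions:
 2*a/3 - 3*log(sin(5*g(a)/3) - 1)/10 + 3*log(sin(5*g(a)/3) + 1)/10 = C1


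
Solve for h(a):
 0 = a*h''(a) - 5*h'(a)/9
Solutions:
 h(a) = C1 + C2*a^(14/9)


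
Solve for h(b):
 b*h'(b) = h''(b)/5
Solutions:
 h(b) = C1 + C2*erfi(sqrt(10)*b/2)


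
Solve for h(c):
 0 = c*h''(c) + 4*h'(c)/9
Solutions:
 h(c) = C1 + C2*c^(5/9)


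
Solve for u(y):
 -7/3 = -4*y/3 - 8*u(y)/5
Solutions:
 u(y) = 35/24 - 5*y/6


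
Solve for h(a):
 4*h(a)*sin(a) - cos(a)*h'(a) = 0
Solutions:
 h(a) = C1/cos(a)^4


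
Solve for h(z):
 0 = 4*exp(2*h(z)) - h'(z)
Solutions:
 h(z) = log(-sqrt(-1/(C1 + 4*z))) - log(2)/2
 h(z) = log(-1/(C1 + 4*z))/2 - log(2)/2


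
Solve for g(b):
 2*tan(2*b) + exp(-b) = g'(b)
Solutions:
 g(b) = C1 + log(tan(2*b)^2 + 1)/2 - exp(-b)


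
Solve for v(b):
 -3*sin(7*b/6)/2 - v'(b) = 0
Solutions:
 v(b) = C1 + 9*cos(7*b/6)/7


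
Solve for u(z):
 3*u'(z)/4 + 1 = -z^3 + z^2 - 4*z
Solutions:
 u(z) = C1 - z^4/3 + 4*z^3/9 - 8*z^2/3 - 4*z/3


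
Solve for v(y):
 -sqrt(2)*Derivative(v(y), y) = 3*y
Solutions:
 v(y) = C1 - 3*sqrt(2)*y^2/4


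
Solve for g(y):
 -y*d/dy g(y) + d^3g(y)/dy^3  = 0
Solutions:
 g(y) = C1 + Integral(C2*airyai(y) + C3*airybi(y), y)


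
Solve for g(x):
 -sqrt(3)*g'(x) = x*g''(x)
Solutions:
 g(x) = C1 + C2*x^(1 - sqrt(3))


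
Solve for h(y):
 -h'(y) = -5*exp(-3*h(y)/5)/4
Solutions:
 h(y) = 5*log(C1 + 3*y/4)/3
 h(y) = 5*log((-150^(1/3) - 3^(5/6)*50^(1/3)*I)*(C1 + 5*y)^(1/3)/20)
 h(y) = 5*log((-150^(1/3) + 3^(5/6)*50^(1/3)*I)*(C1 + 5*y)^(1/3)/20)


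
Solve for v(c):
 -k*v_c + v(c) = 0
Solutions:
 v(c) = C1*exp(c/k)


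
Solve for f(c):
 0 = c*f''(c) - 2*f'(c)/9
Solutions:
 f(c) = C1 + C2*c^(11/9)


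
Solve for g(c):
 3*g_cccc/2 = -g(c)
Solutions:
 g(c) = (C1*sin(6^(3/4)*c/6) + C2*cos(6^(3/4)*c/6))*exp(-6^(3/4)*c/6) + (C3*sin(6^(3/4)*c/6) + C4*cos(6^(3/4)*c/6))*exp(6^(3/4)*c/6)


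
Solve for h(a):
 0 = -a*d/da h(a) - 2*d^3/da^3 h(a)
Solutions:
 h(a) = C1 + Integral(C2*airyai(-2^(2/3)*a/2) + C3*airybi(-2^(2/3)*a/2), a)


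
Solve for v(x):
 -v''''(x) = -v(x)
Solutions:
 v(x) = C1*exp(-x) + C2*exp(x) + C3*sin(x) + C4*cos(x)


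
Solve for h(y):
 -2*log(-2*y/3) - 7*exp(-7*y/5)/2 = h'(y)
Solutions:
 h(y) = C1 - 2*y*log(-y) + 2*y*(-log(2) + 1 + log(3)) + 5*exp(-7*y/5)/2


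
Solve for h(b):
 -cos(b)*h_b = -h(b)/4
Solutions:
 h(b) = C1*(sin(b) + 1)^(1/8)/(sin(b) - 1)^(1/8)


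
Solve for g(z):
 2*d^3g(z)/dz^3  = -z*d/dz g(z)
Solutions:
 g(z) = C1 + Integral(C2*airyai(-2^(2/3)*z/2) + C3*airybi(-2^(2/3)*z/2), z)


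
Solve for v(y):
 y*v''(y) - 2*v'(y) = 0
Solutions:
 v(y) = C1 + C2*y^3


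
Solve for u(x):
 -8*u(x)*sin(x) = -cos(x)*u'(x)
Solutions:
 u(x) = C1/cos(x)^8


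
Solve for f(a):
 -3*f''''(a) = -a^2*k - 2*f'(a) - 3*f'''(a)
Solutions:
 f(a) = C1 + C2*exp(a*(-(3*sqrt(11) + 10)^(1/3) - 1/(3*sqrt(11) + 10)^(1/3) + 2)/6)*sin(sqrt(3)*a*(-(3*sqrt(11) + 10)^(1/3) + (3*sqrt(11) + 10)^(-1/3))/6) + C3*exp(a*(-(3*sqrt(11) + 10)^(1/3) - 1/(3*sqrt(11) + 10)^(1/3) + 2)/6)*cos(sqrt(3)*a*(-(3*sqrt(11) + 10)^(1/3) + (3*sqrt(11) + 10)^(-1/3))/6) + C4*exp(a*((3*sqrt(11) + 10)^(-1/3) + 1 + (3*sqrt(11) + 10)^(1/3))/3) - a^3*k/6 + 3*a*k/2


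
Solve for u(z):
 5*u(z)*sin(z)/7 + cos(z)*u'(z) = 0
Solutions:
 u(z) = C1*cos(z)^(5/7)


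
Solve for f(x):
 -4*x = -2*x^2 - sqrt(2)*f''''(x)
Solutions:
 f(x) = C1 + C2*x + C3*x^2 + C4*x^3 - sqrt(2)*x^6/360 + sqrt(2)*x^5/60


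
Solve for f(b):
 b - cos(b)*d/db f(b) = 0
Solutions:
 f(b) = C1 + Integral(b/cos(b), b)


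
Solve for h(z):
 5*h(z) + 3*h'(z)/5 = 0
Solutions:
 h(z) = C1*exp(-25*z/3)


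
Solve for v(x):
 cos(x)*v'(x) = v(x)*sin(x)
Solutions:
 v(x) = C1/cos(x)


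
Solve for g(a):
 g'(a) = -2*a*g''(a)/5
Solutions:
 g(a) = C1 + C2/a^(3/2)


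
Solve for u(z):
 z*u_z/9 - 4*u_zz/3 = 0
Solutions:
 u(z) = C1 + C2*erfi(sqrt(6)*z/12)


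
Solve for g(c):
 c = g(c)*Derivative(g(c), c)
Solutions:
 g(c) = -sqrt(C1 + c^2)
 g(c) = sqrt(C1 + c^2)


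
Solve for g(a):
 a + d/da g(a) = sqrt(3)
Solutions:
 g(a) = C1 - a^2/2 + sqrt(3)*a


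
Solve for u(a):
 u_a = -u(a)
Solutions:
 u(a) = C1*exp(-a)


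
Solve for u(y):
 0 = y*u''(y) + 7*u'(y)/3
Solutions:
 u(y) = C1 + C2/y^(4/3)


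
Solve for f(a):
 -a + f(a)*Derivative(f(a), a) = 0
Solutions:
 f(a) = -sqrt(C1 + a^2)
 f(a) = sqrt(C1 + a^2)


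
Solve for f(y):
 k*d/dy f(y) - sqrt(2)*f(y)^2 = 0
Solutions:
 f(y) = -k/(C1*k + sqrt(2)*y)


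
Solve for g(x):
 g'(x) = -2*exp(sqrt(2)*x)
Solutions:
 g(x) = C1 - sqrt(2)*exp(sqrt(2)*x)


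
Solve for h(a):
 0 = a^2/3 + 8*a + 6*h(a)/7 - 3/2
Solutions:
 h(a) = -7*a^2/18 - 28*a/3 + 7/4


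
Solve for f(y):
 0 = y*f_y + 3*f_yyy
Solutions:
 f(y) = C1 + Integral(C2*airyai(-3^(2/3)*y/3) + C3*airybi(-3^(2/3)*y/3), y)


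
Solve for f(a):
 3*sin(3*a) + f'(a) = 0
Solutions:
 f(a) = C1 + cos(3*a)


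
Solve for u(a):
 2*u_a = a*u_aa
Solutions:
 u(a) = C1 + C2*a^3


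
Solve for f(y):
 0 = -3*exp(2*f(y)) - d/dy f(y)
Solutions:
 f(y) = log(-sqrt(-1/(C1 - 3*y))) - log(2)/2
 f(y) = log(-1/(C1 - 3*y))/2 - log(2)/2


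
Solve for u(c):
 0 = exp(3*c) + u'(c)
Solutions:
 u(c) = C1 - exp(3*c)/3


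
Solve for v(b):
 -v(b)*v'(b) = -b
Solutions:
 v(b) = -sqrt(C1 + b^2)
 v(b) = sqrt(C1 + b^2)


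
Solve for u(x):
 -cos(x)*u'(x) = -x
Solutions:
 u(x) = C1 + Integral(x/cos(x), x)


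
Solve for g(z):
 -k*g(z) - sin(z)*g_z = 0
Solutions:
 g(z) = C1*exp(k*(-log(cos(z) - 1) + log(cos(z) + 1))/2)


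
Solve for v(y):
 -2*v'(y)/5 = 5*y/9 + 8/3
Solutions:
 v(y) = C1 - 25*y^2/36 - 20*y/3


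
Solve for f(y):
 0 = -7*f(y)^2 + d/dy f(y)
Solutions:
 f(y) = -1/(C1 + 7*y)


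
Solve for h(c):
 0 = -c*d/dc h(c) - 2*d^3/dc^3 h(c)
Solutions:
 h(c) = C1 + Integral(C2*airyai(-2^(2/3)*c/2) + C3*airybi(-2^(2/3)*c/2), c)


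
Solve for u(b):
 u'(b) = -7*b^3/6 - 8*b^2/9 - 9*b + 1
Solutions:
 u(b) = C1 - 7*b^4/24 - 8*b^3/27 - 9*b^2/2 + b


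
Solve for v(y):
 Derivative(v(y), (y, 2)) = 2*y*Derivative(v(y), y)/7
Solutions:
 v(y) = C1 + C2*erfi(sqrt(7)*y/7)


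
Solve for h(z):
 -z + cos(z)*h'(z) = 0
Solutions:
 h(z) = C1 + Integral(z/cos(z), z)


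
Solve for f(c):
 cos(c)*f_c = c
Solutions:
 f(c) = C1 + Integral(c/cos(c), c)


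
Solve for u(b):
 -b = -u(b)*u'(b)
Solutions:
 u(b) = -sqrt(C1 + b^2)
 u(b) = sqrt(C1 + b^2)


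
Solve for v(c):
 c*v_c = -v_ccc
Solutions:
 v(c) = C1 + Integral(C2*airyai(-c) + C3*airybi(-c), c)


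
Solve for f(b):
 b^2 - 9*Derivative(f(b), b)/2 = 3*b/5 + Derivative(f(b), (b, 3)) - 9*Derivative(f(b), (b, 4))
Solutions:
 f(b) = C1 + C2*exp(b*(-2^(1/3)*(81*sqrt(59073) + 19687)^(1/3) - 2*2^(2/3)/(81*sqrt(59073) + 19687)^(1/3) + 4)/108)*sin(2^(1/3)*sqrt(3)*b*(-(81*sqrt(59073) + 19687)^(1/3) + 2*2^(1/3)/(81*sqrt(59073) + 19687)^(1/3))/108) + C3*exp(b*(-2^(1/3)*(81*sqrt(59073) + 19687)^(1/3) - 2*2^(2/3)/(81*sqrt(59073) + 19687)^(1/3) + 4)/108)*cos(2^(1/3)*sqrt(3)*b*(-(81*sqrt(59073) + 19687)^(1/3) + 2*2^(1/3)/(81*sqrt(59073) + 19687)^(1/3))/108) + C4*exp(b*(2*2^(2/3)/(81*sqrt(59073) + 19687)^(1/3) + 2 + 2^(1/3)*(81*sqrt(59073) + 19687)^(1/3))/54) + 2*b^3/27 - b^2/15 - 8*b/81


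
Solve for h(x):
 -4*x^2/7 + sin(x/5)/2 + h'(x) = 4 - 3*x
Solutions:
 h(x) = C1 + 4*x^3/21 - 3*x^2/2 + 4*x + 5*cos(x/5)/2


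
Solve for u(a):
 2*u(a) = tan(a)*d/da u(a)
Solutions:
 u(a) = C1*sin(a)^2


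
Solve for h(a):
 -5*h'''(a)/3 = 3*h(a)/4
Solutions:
 h(a) = C3*exp(-3^(2/3)*50^(1/3)*a/10) + (C1*sin(3*3^(1/6)*50^(1/3)*a/20) + C2*cos(3*3^(1/6)*50^(1/3)*a/20))*exp(3^(2/3)*50^(1/3)*a/20)


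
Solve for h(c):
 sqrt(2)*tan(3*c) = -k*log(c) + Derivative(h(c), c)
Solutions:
 h(c) = C1 + c*k*(log(c) - 1) - sqrt(2)*log(cos(3*c))/3


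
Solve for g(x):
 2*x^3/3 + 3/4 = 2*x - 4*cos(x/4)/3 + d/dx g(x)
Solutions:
 g(x) = C1 + x^4/6 - x^2 + 3*x/4 + 16*sin(x/4)/3


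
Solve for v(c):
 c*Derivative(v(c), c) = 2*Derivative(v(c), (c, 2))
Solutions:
 v(c) = C1 + C2*erfi(c/2)


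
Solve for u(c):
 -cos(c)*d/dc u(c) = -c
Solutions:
 u(c) = C1 + Integral(c/cos(c), c)


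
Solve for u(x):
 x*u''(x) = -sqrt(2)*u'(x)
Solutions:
 u(x) = C1 + C2*x^(1 - sqrt(2))


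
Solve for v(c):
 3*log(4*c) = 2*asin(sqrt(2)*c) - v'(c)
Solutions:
 v(c) = C1 - 3*c*log(c) + 2*c*asin(sqrt(2)*c) - 6*c*log(2) + 3*c + sqrt(2)*sqrt(1 - 2*c^2)


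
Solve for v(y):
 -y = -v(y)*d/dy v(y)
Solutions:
 v(y) = -sqrt(C1 + y^2)
 v(y) = sqrt(C1 + y^2)


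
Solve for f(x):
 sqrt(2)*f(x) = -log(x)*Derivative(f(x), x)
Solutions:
 f(x) = C1*exp(-sqrt(2)*li(x))


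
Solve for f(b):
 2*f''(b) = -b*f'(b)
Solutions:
 f(b) = C1 + C2*erf(b/2)


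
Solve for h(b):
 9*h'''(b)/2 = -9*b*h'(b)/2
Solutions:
 h(b) = C1 + Integral(C2*airyai(-b) + C3*airybi(-b), b)


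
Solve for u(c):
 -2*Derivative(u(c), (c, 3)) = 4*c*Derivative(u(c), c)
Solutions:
 u(c) = C1 + Integral(C2*airyai(-2^(1/3)*c) + C3*airybi(-2^(1/3)*c), c)


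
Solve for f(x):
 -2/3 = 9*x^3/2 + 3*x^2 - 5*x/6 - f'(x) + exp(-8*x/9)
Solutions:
 f(x) = C1 + 9*x^4/8 + x^3 - 5*x^2/12 + 2*x/3 - 9*exp(-8*x/9)/8


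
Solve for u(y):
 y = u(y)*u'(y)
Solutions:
 u(y) = -sqrt(C1 + y^2)
 u(y) = sqrt(C1 + y^2)


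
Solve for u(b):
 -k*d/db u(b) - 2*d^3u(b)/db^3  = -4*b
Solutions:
 u(b) = C1 + C2*exp(-sqrt(2)*b*sqrt(-k)/2) + C3*exp(sqrt(2)*b*sqrt(-k)/2) + 2*b^2/k


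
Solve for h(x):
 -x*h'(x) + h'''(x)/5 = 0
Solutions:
 h(x) = C1 + Integral(C2*airyai(5^(1/3)*x) + C3*airybi(5^(1/3)*x), x)


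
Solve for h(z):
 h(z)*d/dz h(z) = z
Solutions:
 h(z) = -sqrt(C1 + z^2)
 h(z) = sqrt(C1 + z^2)


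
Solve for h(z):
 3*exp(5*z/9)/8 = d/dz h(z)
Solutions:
 h(z) = C1 + 27*exp(5*z/9)/40


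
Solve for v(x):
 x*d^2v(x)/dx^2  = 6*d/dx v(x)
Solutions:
 v(x) = C1 + C2*x^7


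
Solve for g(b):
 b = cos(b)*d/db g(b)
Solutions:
 g(b) = C1 + Integral(b/cos(b), b)


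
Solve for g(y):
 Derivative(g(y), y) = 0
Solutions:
 g(y) = C1


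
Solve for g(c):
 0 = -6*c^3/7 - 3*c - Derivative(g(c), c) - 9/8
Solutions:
 g(c) = C1 - 3*c^4/14 - 3*c^2/2 - 9*c/8


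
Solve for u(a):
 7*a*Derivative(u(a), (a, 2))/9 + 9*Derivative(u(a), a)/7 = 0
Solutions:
 u(a) = C1 + C2/a^(32/49)


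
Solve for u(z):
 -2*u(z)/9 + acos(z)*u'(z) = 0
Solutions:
 u(z) = C1*exp(2*Integral(1/acos(z), z)/9)


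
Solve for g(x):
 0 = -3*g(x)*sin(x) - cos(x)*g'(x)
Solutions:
 g(x) = C1*cos(x)^3


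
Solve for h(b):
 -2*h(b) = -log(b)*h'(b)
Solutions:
 h(b) = C1*exp(2*li(b))


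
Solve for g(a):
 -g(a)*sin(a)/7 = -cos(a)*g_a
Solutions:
 g(a) = C1/cos(a)^(1/7)


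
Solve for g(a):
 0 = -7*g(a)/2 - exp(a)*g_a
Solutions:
 g(a) = C1*exp(7*exp(-a)/2)


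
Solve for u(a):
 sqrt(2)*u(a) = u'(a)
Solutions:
 u(a) = C1*exp(sqrt(2)*a)


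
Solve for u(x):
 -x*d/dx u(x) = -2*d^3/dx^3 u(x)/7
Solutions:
 u(x) = C1 + Integral(C2*airyai(2^(2/3)*7^(1/3)*x/2) + C3*airybi(2^(2/3)*7^(1/3)*x/2), x)


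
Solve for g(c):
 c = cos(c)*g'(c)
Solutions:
 g(c) = C1 + Integral(c/cos(c), c)


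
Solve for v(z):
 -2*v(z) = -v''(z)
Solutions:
 v(z) = C1*exp(-sqrt(2)*z) + C2*exp(sqrt(2)*z)


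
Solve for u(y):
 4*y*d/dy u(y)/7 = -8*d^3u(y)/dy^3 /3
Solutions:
 u(y) = C1 + Integral(C2*airyai(-14^(2/3)*3^(1/3)*y/14) + C3*airybi(-14^(2/3)*3^(1/3)*y/14), y)


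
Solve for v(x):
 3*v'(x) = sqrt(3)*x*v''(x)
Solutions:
 v(x) = C1 + C2*x^(1 + sqrt(3))


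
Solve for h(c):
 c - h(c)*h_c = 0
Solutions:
 h(c) = -sqrt(C1 + c^2)
 h(c) = sqrt(C1 + c^2)


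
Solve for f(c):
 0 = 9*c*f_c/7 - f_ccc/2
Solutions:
 f(c) = C1 + Integral(C2*airyai(18^(1/3)*7^(2/3)*c/7) + C3*airybi(18^(1/3)*7^(2/3)*c/7), c)


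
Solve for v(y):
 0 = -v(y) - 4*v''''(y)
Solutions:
 v(y) = (C1*sin(y/2) + C2*cos(y/2))*exp(-y/2) + (C3*sin(y/2) + C4*cos(y/2))*exp(y/2)


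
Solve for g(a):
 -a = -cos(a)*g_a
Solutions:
 g(a) = C1 + Integral(a/cos(a), a)


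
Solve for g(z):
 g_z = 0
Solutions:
 g(z) = C1


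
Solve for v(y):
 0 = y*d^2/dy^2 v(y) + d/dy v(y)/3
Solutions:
 v(y) = C1 + C2*y^(2/3)


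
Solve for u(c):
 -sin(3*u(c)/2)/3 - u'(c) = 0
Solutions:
 u(c) = -2*acos((-C1 - exp(c))/(C1 - exp(c)))/3 + 4*pi/3
 u(c) = 2*acos((-C1 - exp(c))/(C1 - exp(c)))/3


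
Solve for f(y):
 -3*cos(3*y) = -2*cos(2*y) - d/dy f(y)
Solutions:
 f(y) = C1 - sin(2*y) + sin(3*y)


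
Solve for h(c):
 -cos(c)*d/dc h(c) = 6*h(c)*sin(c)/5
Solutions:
 h(c) = C1*cos(c)^(6/5)


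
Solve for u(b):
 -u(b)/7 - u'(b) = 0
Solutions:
 u(b) = C1*exp(-b/7)


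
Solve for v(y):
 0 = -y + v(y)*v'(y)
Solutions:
 v(y) = -sqrt(C1 + y^2)
 v(y) = sqrt(C1 + y^2)


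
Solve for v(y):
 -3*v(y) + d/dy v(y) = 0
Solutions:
 v(y) = C1*exp(3*y)


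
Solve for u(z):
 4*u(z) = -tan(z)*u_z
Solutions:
 u(z) = C1/sin(z)^4


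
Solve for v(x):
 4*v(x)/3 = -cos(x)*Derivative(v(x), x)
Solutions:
 v(x) = C1*(sin(x) - 1)^(2/3)/(sin(x) + 1)^(2/3)


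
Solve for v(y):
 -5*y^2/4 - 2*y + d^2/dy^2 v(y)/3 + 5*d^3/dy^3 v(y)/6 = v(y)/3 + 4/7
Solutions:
 v(y) = C1*exp(-y*(4/(15*sqrt(1977) + 667)^(1/3) + 4 + (15*sqrt(1977) + 667)^(1/3))/30)*sin(sqrt(3)*y*(-(15*sqrt(1977) + 667)^(1/3) + 4/(15*sqrt(1977) + 667)^(1/3))/30) + C2*exp(-y*(4/(15*sqrt(1977) + 667)^(1/3) + 4 + (15*sqrt(1977) + 667)^(1/3))/30)*cos(sqrt(3)*y*(-(15*sqrt(1977) + 667)^(1/3) + 4/(15*sqrt(1977) + 667)^(1/3))/30) + C3*exp(y*(-2 + 4/(15*sqrt(1977) + 667)^(1/3) + (15*sqrt(1977) + 667)^(1/3))/15) - 15*y^2/4 - 6*y - 129/14


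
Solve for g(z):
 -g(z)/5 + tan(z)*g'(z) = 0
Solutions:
 g(z) = C1*sin(z)^(1/5)


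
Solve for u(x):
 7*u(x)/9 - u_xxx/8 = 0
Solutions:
 u(x) = C3*exp(2*21^(1/3)*x/3) + (C1*sin(3^(5/6)*7^(1/3)*x/3) + C2*cos(3^(5/6)*7^(1/3)*x/3))*exp(-21^(1/3)*x/3)


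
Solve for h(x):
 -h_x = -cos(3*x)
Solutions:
 h(x) = C1 + sin(3*x)/3


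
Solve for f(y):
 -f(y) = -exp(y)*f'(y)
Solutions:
 f(y) = C1*exp(-exp(-y))


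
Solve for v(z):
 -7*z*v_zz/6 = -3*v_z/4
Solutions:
 v(z) = C1 + C2*z^(23/14)


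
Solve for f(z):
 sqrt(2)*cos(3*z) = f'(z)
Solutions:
 f(z) = C1 + sqrt(2)*sin(3*z)/3


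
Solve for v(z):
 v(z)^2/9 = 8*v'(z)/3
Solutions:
 v(z) = -24/(C1 + z)


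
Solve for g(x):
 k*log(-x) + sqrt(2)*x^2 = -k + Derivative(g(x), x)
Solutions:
 g(x) = C1 + k*x*log(-x) + sqrt(2)*x^3/3


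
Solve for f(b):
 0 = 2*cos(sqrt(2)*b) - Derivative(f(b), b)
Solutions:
 f(b) = C1 + sqrt(2)*sin(sqrt(2)*b)


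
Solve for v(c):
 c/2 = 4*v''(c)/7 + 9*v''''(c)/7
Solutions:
 v(c) = C1 + C2*c + C3*sin(2*c/3) + C4*cos(2*c/3) + 7*c^3/48


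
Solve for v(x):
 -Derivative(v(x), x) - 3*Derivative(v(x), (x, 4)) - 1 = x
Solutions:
 v(x) = C1 + C4*exp(-3^(2/3)*x/3) - x^2/2 - x + (C2*sin(3^(1/6)*x/2) + C3*cos(3^(1/6)*x/2))*exp(3^(2/3)*x/6)


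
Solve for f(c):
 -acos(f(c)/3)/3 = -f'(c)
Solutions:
 Integral(1/acos(_y/3), (_y, f(c))) = C1 + c/3


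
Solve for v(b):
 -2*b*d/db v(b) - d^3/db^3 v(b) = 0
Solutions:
 v(b) = C1 + Integral(C2*airyai(-2^(1/3)*b) + C3*airybi(-2^(1/3)*b), b)


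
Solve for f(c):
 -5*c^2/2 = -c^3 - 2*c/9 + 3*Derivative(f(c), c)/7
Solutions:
 f(c) = C1 + 7*c^4/12 - 35*c^3/18 + 7*c^2/27


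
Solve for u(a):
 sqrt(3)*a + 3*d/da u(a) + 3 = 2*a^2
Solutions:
 u(a) = C1 + 2*a^3/9 - sqrt(3)*a^2/6 - a


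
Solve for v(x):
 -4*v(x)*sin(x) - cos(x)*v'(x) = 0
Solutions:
 v(x) = C1*cos(x)^4


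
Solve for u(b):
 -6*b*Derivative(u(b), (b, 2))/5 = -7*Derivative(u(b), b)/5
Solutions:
 u(b) = C1 + C2*b^(13/6)


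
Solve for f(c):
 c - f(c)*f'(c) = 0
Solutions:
 f(c) = -sqrt(C1 + c^2)
 f(c) = sqrt(C1 + c^2)


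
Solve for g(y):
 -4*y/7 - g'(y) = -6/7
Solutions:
 g(y) = C1 - 2*y^2/7 + 6*y/7


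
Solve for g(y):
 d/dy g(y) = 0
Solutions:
 g(y) = C1


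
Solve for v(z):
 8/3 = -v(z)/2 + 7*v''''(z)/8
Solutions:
 v(z) = C1*exp(-sqrt(2)*7^(3/4)*z/7) + C2*exp(sqrt(2)*7^(3/4)*z/7) + C3*sin(sqrt(2)*7^(3/4)*z/7) + C4*cos(sqrt(2)*7^(3/4)*z/7) - 16/3


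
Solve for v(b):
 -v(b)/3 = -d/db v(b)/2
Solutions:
 v(b) = C1*exp(2*b/3)


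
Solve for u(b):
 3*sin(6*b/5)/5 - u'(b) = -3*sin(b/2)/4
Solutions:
 u(b) = C1 - 3*cos(b/2)/2 - cos(6*b/5)/2


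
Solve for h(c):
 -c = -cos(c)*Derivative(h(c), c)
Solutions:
 h(c) = C1 + Integral(c/cos(c), c)


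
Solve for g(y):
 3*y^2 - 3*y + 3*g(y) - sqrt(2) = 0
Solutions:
 g(y) = -y^2 + y + sqrt(2)/3


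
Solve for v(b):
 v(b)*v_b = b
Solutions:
 v(b) = -sqrt(C1 + b^2)
 v(b) = sqrt(C1 + b^2)


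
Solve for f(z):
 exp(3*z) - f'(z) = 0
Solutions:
 f(z) = C1 + exp(3*z)/3


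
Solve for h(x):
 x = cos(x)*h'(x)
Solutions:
 h(x) = C1 + Integral(x/cos(x), x)


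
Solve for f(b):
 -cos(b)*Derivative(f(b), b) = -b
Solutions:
 f(b) = C1 + Integral(b/cos(b), b)


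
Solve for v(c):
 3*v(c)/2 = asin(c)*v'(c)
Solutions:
 v(c) = C1*exp(3*Integral(1/asin(c), c)/2)


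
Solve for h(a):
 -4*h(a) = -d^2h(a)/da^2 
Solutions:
 h(a) = C1*exp(-2*a) + C2*exp(2*a)


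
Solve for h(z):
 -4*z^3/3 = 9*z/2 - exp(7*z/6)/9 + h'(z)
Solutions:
 h(z) = C1 - z^4/3 - 9*z^2/4 + 2*exp(7*z/6)/21


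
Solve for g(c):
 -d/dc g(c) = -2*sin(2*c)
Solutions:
 g(c) = C1 - cos(2*c)


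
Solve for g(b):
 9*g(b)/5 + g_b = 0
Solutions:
 g(b) = C1*exp(-9*b/5)


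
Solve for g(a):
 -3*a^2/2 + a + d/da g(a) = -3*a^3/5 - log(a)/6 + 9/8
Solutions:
 g(a) = C1 - 3*a^4/20 + a^3/2 - a^2/2 - a*log(a)/6 + 31*a/24


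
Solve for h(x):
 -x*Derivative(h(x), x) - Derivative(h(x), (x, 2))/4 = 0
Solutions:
 h(x) = C1 + C2*erf(sqrt(2)*x)


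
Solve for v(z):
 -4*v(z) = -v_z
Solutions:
 v(z) = C1*exp(4*z)


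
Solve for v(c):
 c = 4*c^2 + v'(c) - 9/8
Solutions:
 v(c) = C1 - 4*c^3/3 + c^2/2 + 9*c/8


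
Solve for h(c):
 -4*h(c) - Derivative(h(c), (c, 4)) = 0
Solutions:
 h(c) = (C1*sin(c) + C2*cos(c))*exp(-c) + (C3*sin(c) + C4*cos(c))*exp(c)


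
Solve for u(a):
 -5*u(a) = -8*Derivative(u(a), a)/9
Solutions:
 u(a) = C1*exp(45*a/8)


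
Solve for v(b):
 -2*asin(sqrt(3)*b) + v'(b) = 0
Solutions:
 v(b) = C1 + 2*b*asin(sqrt(3)*b) + 2*sqrt(3)*sqrt(1 - 3*b^2)/3


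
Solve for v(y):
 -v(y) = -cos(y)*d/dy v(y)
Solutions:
 v(y) = C1*sqrt(sin(y) + 1)/sqrt(sin(y) - 1)


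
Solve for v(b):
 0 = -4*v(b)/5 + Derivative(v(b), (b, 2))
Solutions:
 v(b) = C1*exp(-2*sqrt(5)*b/5) + C2*exp(2*sqrt(5)*b/5)


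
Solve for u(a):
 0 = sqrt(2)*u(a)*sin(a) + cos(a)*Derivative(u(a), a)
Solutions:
 u(a) = C1*cos(a)^(sqrt(2))


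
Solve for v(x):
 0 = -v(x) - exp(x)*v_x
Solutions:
 v(x) = C1*exp(exp(-x))


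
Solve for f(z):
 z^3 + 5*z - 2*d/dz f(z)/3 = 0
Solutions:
 f(z) = C1 + 3*z^4/8 + 15*z^2/4


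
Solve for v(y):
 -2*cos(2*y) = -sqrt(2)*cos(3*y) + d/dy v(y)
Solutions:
 v(y) = C1 - sin(2*y) + sqrt(2)*sin(3*y)/3


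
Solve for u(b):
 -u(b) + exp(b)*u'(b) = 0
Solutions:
 u(b) = C1*exp(-exp(-b))


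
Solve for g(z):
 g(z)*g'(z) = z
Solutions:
 g(z) = -sqrt(C1 + z^2)
 g(z) = sqrt(C1 + z^2)


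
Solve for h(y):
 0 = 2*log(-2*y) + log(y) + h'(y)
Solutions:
 h(y) = C1 - 3*y*log(y) + y*(-2*log(2) + 3 - 2*I*pi)


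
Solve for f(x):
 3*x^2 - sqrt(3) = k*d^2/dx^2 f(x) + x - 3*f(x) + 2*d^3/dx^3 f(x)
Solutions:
 f(x) = C1*exp(-x*(k^2/(k^3 + sqrt(-k^6 + (k^3 - 162)^2) - 162)^(1/3) + k + (k^3 + sqrt(-k^6 + (k^3 - 162)^2) - 162)^(1/3))/6) + C2*exp(x*(-4*k^2/((-1 + sqrt(3)*I)*(k^3 + sqrt(-k^6 + (k^3 - 162)^2) - 162)^(1/3)) - 2*k + (k^3 + sqrt(-k^6 + (k^3 - 162)^2) - 162)^(1/3) - sqrt(3)*I*(k^3 + sqrt(-k^6 + (k^3 - 162)^2) - 162)^(1/3))/12) + C3*exp(x*(4*k^2/((1 + sqrt(3)*I)*(k^3 + sqrt(-k^6 + (k^3 - 162)^2) - 162)^(1/3)) - 2*k + (k^3 + sqrt(-k^6 + (k^3 - 162)^2) - 162)^(1/3) + sqrt(3)*I*(k^3 + sqrt(-k^6 + (k^3 - 162)^2) - 162)^(1/3))/12) - 2*k/3 - x^2 + x/3 + sqrt(3)/3


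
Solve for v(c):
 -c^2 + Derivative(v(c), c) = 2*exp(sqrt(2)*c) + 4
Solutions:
 v(c) = C1 + c^3/3 + 4*c + sqrt(2)*exp(sqrt(2)*c)


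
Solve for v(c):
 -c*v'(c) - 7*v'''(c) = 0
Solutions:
 v(c) = C1 + Integral(C2*airyai(-7^(2/3)*c/7) + C3*airybi(-7^(2/3)*c/7), c)


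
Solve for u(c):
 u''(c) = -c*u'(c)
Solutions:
 u(c) = C1 + C2*erf(sqrt(2)*c/2)


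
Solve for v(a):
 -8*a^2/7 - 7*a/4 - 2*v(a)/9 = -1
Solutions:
 v(a) = -36*a^2/7 - 63*a/8 + 9/2


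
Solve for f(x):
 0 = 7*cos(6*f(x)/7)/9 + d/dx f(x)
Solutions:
 7*x/9 - 7*log(sin(6*f(x)/7) - 1)/12 + 7*log(sin(6*f(x)/7) + 1)/12 = C1


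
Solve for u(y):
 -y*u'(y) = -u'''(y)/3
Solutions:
 u(y) = C1 + Integral(C2*airyai(3^(1/3)*y) + C3*airybi(3^(1/3)*y), y)


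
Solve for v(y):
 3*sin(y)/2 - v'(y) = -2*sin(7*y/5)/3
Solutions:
 v(y) = C1 - 3*cos(y)/2 - 10*cos(7*y/5)/21


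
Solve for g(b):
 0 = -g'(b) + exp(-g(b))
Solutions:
 g(b) = log(C1 + b)


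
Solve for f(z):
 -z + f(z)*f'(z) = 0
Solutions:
 f(z) = -sqrt(C1 + z^2)
 f(z) = sqrt(C1 + z^2)


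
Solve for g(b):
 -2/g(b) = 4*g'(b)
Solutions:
 g(b) = -sqrt(C1 - b)
 g(b) = sqrt(C1 - b)


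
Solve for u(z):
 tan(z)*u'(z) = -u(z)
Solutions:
 u(z) = C1/sin(z)


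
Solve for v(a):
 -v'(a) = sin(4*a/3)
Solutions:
 v(a) = C1 + 3*cos(4*a/3)/4


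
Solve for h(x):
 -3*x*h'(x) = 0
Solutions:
 h(x) = C1


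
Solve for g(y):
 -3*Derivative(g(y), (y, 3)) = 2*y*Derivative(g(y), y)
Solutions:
 g(y) = C1 + Integral(C2*airyai(-2^(1/3)*3^(2/3)*y/3) + C3*airybi(-2^(1/3)*3^(2/3)*y/3), y)


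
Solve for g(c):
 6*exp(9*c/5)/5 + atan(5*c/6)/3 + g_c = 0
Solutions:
 g(c) = C1 - c*atan(5*c/6)/3 - 2*exp(9*c/5)/3 + log(25*c^2 + 36)/5


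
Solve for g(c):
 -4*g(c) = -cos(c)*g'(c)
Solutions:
 g(c) = C1*(sin(c)^2 + 2*sin(c) + 1)/(sin(c)^2 - 2*sin(c) + 1)


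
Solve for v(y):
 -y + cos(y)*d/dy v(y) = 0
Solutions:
 v(y) = C1 + Integral(y/cos(y), y)


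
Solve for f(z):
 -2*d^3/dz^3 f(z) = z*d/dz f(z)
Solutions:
 f(z) = C1 + Integral(C2*airyai(-2^(2/3)*z/2) + C3*airybi(-2^(2/3)*z/2), z)


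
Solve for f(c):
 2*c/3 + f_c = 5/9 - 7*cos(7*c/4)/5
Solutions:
 f(c) = C1 - c^2/3 + 5*c/9 - 4*sin(7*c/4)/5


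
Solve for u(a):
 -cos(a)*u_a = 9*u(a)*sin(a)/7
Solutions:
 u(a) = C1*cos(a)^(9/7)


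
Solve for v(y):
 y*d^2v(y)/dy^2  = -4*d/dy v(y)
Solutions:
 v(y) = C1 + C2/y^3


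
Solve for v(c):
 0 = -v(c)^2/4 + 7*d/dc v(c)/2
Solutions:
 v(c) = -14/(C1 + c)


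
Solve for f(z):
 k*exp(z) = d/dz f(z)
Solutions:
 f(z) = C1 + k*exp(z)


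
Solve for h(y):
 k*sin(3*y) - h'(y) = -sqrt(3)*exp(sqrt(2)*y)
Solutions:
 h(y) = C1 - k*cos(3*y)/3 + sqrt(6)*exp(sqrt(2)*y)/2


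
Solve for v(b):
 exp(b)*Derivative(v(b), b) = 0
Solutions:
 v(b) = C1


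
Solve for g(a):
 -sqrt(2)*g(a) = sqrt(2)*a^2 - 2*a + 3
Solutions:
 g(a) = -a^2 + sqrt(2)*a - 3*sqrt(2)/2


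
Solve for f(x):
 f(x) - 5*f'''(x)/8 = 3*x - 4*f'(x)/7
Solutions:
 f(x) = C1*exp(-x*(16*22050^(1/3)/(sqrt(4646985) + 2205)^(1/3) + 420^(1/3)*(sqrt(4646985) + 2205)^(1/3))/210)*sin(3^(1/6)*x*(-140^(1/3)*3^(2/3)*(sqrt(4646985) + 2205)^(1/3) + 48*2450^(1/3)/(sqrt(4646985) + 2205)^(1/3))/210) + C2*exp(-x*(16*22050^(1/3)/(sqrt(4646985) + 2205)^(1/3) + 420^(1/3)*(sqrt(4646985) + 2205)^(1/3))/210)*cos(3^(1/6)*x*(-140^(1/3)*3^(2/3)*(sqrt(4646985) + 2205)^(1/3) + 48*2450^(1/3)/(sqrt(4646985) + 2205)^(1/3))/210) + C3*exp(x*(16*22050^(1/3)/(sqrt(4646985) + 2205)^(1/3) + 420^(1/3)*(sqrt(4646985) + 2205)^(1/3))/105) + 3*x - 12/7


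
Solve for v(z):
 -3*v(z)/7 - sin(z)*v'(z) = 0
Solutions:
 v(z) = C1*(cos(z) + 1)^(3/14)/(cos(z) - 1)^(3/14)


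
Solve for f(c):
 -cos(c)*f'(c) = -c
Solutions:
 f(c) = C1 + Integral(c/cos(c), c)


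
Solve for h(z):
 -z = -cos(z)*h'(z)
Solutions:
 h(z) = C1 + Integral(z/cos(z), z)


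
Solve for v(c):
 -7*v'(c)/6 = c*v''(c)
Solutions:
 v(c) = C1 + C2/c^(1/6)


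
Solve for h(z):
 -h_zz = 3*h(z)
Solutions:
 h(z) = C1*sin(sqrt(3)*z) + C2*cos(sqrt(3)*z)


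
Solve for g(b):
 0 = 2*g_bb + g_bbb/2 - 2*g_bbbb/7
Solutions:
 g(b) = C1 + C2*b + C3*exp(b*(7 - sqrt(497))/8) + C4*exp(b*(7 + sqrt(497))/8)


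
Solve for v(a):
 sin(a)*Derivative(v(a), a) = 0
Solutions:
 v(a) = C1


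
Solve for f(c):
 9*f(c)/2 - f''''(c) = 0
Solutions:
 f(c) = C1*exp(-2^(3/4)*sqrt(3)*c/2) + C2*exp(2^(3/4)*sqrt(3)*c/2) + C3*sin(2^(3/4)*sqrt(3)*c/2) + C4*cos(2^(3/4)*sqrt(3)*c/2)


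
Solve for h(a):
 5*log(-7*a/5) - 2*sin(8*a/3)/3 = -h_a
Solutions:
 h(a) = C1 - 5*a*log(-a) - 5*a*log(7) + 5*a + 5*a*log(5) - cos(8*a/3)/4


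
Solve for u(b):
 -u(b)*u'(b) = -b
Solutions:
 u(b) = -sqrt(C1 + b^2)
 u(b) = sqrt(C1 + b^2)


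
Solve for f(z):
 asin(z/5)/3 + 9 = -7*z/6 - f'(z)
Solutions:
 f(z) = C1 - 7*z^2/12 - z*asin(z/5)/3 - 9*z - sqrt(25 - z^2)/3


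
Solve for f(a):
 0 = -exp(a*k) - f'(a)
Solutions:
 f(a) = C1 - exp(a*k)/k


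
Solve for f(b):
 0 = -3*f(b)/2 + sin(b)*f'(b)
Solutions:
 f(b) = C1*(cos(b) - 1)^(3/4)/(cos(b) + 1)^(3/4)


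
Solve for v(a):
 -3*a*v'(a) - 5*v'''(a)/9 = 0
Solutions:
 v(a) = C1 + Integral(C2*airyai(-3*5^(2/3)*a/5) + C3*airybi(-3*5^(2/3)*a/5), a)


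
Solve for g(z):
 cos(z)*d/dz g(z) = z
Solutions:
 g(z) = C1 + Integral(z/cos(z), z)


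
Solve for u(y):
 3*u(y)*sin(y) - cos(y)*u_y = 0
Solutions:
 u(y) = C1/cos(y)^3


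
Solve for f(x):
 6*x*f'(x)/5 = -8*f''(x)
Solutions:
 f(x) = C1 + C2*erf(sqrt(30)*x/20)


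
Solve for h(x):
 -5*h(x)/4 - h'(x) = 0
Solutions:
 h(x) = C1*exp(-5*x/4)


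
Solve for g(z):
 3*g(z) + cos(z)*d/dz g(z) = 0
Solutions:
 g(z) = C1*(sin(z) - 1)^(3/2)/(sin(z) + 1)^(3/2)


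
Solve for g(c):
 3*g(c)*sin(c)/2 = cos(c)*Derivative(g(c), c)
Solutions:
 g(c) = C1/cos(c)^(3/2)


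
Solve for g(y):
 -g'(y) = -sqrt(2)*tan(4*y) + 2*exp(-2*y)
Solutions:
 g(y) = C1 + sqrt(2)*log(tan(4*y)^2 + 1)/8 + exp(-2*y)


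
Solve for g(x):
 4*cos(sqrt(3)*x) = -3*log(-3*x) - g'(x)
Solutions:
 g(x) = C1 - 3*x*log(-x) - 3*x*log(3) + 3*x - 4*sqrt(3)*sin(sqrt(3)*x)/3


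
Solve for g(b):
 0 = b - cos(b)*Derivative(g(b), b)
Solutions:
 g(b) = C1 + Integral(b/cos(b), b)


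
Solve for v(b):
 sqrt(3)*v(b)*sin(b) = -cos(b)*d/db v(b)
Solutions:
 v(b) = C1*cos(b)^(sqrt(3))


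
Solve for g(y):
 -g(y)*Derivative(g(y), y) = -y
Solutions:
 g(y) = -sqrt(C1 + y^2)
 g(y) = sqrt(C1 + y^2)


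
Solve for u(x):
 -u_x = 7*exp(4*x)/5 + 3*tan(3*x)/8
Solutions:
 u(x) = C1 - 7*exp(4*x)/20 + log(cos(3*x))/8
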